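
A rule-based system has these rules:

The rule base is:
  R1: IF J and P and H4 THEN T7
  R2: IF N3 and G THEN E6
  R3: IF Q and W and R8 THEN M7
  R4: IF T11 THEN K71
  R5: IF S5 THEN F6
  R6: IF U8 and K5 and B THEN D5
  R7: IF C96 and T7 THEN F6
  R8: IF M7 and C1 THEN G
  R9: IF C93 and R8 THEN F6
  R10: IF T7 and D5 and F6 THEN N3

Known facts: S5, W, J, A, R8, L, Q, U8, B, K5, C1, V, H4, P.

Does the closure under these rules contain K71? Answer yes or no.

no

Round 1 fires R1, R3, R5, R6, giving T7, M7, F6, D5.
Round 2 fires R8, R10, giving G, N3.
Round 3 fires R2, giving E6.
Fixed point reached. K71 is concluded only by R4; R4 needs T11 (never derived).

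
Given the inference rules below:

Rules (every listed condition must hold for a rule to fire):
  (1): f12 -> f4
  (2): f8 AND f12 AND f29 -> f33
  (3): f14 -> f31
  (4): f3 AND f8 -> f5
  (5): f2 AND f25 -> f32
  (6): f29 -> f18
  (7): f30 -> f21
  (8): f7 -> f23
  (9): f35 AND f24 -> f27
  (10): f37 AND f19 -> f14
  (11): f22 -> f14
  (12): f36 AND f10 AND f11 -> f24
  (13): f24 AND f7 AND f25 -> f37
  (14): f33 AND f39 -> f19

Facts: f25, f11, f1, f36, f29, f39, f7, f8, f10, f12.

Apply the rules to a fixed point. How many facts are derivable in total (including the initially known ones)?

Round 1: (1) [f12 -> f4]; (2) [f8 AND f12 AND f29 -> f33]; (6) [f29 -> f18]; (8) [f7 -> f23]; (12) [f36 AND f10 AND f11 -> f24]. New: f4, f33, f18, f23, f24.
Round 2: (13) [f24 AND f7 AND f25 -> f37]; (14) [f33 AND f39 -> f19]. New: f37, f19.
Round 3: (10) [f37 AND f19 -> f14]. New: f14.
Round 4: (3) [f14 -> f31]. New: f31.
Closure: {f1, f10, f11, f12, f14, f18, f19, f23, f24, f25, f29, f31, f33, f36, f37, f39, f4, f7, f8} — 19 facts.

19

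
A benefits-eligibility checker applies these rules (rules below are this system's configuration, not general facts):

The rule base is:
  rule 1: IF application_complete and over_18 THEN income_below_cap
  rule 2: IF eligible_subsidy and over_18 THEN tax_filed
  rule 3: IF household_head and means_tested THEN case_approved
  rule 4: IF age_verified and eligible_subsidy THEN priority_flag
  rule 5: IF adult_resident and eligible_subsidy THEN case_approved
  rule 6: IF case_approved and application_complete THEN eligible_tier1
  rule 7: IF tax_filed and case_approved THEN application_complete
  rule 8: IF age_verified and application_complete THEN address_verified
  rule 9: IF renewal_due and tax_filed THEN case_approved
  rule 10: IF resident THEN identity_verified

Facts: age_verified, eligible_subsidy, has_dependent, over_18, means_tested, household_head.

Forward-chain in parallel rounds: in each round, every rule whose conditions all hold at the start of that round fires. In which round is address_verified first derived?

3

[1] rule 2 [IF eligible_subsidy and over_18 THEN tax_filed]; rule 3 [IF household_head and means_tested THEN case_approved]; rule 4 [IF age_verified and eligible_subsidy THEN priority_flag]. ⇒ new: tax_filed, case_approved, priority_flag.
[2] rule 7 [IF tax_filed and case_approved THEN application_complete]. ⇒ new: application_complete.
[3] rule 1 [IF application_complete and over_18 THEN income_below_cap]; rule 6 [IF case_approved and application_complete THEN eligible_tier1]; rule 8 [IF age_verified and application_complete THEN address_verified]. ⇒ new: income_below_cap, eligible_tier1, address_verified.
address_verified first appears in round 3.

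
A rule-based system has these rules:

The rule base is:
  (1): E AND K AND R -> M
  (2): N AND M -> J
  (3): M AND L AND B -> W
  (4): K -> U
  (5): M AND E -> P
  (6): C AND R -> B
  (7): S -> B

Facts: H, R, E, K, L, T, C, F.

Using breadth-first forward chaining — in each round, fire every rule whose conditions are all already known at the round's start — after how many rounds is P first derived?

Round 1: (1) [E AND K AND R -> M]; (4) [K -> U]; (6) [C AND R -> B]. Adds M, U, B.
Round 2: (3) [M AND L AND B -> W]; (5) [M AND E -> P]. Adds W, P.
P first appears in round 2.

2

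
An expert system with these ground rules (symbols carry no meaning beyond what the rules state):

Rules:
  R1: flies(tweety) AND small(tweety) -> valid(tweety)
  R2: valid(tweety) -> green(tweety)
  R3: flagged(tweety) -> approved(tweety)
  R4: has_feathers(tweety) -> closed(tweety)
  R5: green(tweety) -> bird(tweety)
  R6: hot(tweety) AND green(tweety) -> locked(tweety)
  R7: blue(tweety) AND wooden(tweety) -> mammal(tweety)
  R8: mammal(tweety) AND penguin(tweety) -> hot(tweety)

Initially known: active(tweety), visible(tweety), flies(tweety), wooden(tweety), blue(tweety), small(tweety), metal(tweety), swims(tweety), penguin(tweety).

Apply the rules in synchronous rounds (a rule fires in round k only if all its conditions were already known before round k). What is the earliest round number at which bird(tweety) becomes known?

[1] R1 [flies(tweety) AND small(tweety) -> valid(tweety)]; R7 [blue(tweety) AND wooden(tweety) -> mammal(tweety)]. ⇒ new: valid(tweety), mammal(tweety).
[2] R2 [valid(tweety) -> green(tweety)]; R8 [mammal(tweety) AND penguin(tweety) -> hot(tweety)]. ⇒ new: green(tweety), hot(tweety).
[3] R5 [green(tweety) -> bird(tweety)]; R6 [hot(tweety) AND green(tweety) -> locked(tweety)]. ⇒ new: bird(tweety), locked(tweety).
bird(tweety) first appears in round 3.

3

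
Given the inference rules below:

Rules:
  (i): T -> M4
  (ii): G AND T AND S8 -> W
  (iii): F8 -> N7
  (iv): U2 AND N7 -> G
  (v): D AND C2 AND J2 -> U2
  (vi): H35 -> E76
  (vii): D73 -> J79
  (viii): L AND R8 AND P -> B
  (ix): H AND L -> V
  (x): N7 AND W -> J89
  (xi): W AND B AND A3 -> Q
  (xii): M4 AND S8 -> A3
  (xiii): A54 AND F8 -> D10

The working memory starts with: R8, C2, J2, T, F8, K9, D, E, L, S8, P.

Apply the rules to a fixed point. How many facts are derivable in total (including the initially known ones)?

20

Round 1: (i) [T -> M4]; (iii) [F8 -> N7]; (v) [D AND C2 AND J2 -> U2]; (viii) [L AND R8 AND P -> B]. Adds M4, N7, U2, B.
Round 2: (iv) [U2 AND N7 -> G]; (xii) [M4 AND S8 -> A3]. Adds G, A3.
Round 3: (ii) [G AND T AND S8 -> W]. Adds W.
Round 4: (x) [N7 AND W -> J89]; (xi) [W AND B AND A3 -> Q]. Adds J89, Q.
Closure: {A3, B, C2, D, E, F8, G, J2, J89, K9, L, M4, N7, P, Q, R8, S8, T, U2, W} — 20 facts.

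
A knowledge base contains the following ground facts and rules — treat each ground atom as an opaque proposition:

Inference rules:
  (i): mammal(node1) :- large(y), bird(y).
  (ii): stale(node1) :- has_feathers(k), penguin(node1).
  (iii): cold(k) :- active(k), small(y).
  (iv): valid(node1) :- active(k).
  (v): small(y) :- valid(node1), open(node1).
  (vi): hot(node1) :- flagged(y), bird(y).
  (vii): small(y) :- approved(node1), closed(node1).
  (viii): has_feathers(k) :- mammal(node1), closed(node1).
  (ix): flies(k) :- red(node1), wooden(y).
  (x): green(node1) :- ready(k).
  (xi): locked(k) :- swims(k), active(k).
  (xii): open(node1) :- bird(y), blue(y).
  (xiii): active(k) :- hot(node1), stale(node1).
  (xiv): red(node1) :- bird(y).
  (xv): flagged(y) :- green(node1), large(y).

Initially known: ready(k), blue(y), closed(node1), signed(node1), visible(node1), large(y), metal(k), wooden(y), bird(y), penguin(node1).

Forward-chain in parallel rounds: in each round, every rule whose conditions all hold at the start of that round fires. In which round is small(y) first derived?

Round 1 — (i), (x), (xii), (xiv), derive mammal(node1), green(node1), open(node1), red(node1).
Round 2 — (viii), (ix), (xv), derive has_feathers(k), flies(k), flagged(y).
Round 3 — (ii), (vi), derive stale(node1), hot(node1).
Round 4 — (xiii), derive active(k).
Round 5 — (iv), derive valid(node1).
Round 6 — (v), derive small(y).
small(y) first appears in round 6.

6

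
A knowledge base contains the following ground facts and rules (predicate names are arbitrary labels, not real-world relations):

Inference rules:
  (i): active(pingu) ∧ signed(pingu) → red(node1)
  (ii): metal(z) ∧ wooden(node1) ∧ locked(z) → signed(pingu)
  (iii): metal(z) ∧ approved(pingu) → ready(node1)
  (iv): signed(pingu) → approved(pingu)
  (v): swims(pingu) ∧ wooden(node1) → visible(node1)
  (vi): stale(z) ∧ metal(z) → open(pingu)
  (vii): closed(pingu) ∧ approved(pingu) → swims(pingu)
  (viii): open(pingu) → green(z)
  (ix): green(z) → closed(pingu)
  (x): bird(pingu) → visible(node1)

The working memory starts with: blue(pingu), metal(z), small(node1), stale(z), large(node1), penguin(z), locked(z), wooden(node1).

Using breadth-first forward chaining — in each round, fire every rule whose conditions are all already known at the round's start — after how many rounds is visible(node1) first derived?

5

Round 1 fires (ii), (vi), giving signed(pingu), open(pingu).
Round 2 fires (iv), (viii), giving approved(pingu), green(z).
Round 3 fires (iii), (ix), giving ready(node1), closed(pingu).
Round 4 fires (vii), giving swims(pingu).
Round 5 fires (v), giving visible(node1).
visible(node1) first appears in round 5.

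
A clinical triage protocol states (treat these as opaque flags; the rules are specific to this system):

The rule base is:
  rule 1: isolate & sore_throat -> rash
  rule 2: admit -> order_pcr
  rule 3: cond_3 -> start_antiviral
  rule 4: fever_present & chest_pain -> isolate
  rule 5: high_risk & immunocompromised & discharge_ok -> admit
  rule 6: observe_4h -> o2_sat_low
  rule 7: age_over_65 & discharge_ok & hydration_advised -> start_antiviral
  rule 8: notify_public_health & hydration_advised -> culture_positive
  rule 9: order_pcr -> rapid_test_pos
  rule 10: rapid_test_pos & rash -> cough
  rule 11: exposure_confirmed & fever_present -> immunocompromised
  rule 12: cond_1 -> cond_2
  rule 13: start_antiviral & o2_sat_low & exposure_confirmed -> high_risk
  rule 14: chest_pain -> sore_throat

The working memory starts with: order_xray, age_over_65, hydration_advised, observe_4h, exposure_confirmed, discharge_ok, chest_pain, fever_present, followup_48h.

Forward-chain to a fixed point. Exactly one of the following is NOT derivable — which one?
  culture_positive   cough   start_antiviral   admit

[1] rule 4 [fever_present & chest_pain -> isolate]; rule 6 [observe_4h -> o2_sat_low]; rule 7 [age_over_65 & discharge_ok & hydration_advised -> start_antiviral]; rule 11 [exposure_confirmed & fever_present -> immunocompromised]; rule 14 [chest_pain -> sore_throat]. ⇒ new: isolate, o2_sat_low, start_antiviral, immunocompromised, sore_throat.
[2] rule 1 [isolate & sore_throat -> rash]; rule 13 [start_antiviral & o2_sat_low & exposure_confirmed -> high_risk]. ⇒ new: rash, high_risk.
[3] rule 5 [high_risk & immunocompromised & discharge_ok -> admit]. ⇒ new: admit.
[4] rule 2 [admit -> order_pcr]. ⇒ new: order_pcr.
[5] rule 9 [order_pcr -> rapid_test_pos]. ⇒ new: rapid_test_pos.
[6] rule 10 [rapid_test_pos & rash -> cough]. ⇒ new: cough.
Derived: admit (round 3), start_antiviral (round 1), cough (round 6). culture_positive never appears in any round.

culture_positive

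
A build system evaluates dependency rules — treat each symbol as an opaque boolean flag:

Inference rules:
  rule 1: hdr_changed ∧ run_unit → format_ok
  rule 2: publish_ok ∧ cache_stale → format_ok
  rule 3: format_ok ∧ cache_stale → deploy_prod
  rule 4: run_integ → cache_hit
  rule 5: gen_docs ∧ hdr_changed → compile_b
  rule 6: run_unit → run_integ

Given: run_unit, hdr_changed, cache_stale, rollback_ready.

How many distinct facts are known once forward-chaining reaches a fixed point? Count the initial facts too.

8

Round 1: rule 1 [hdr_changed ∧ run_unit → format_ok]; rule 6 [run_unit → run_integ]. Adds format_ok, run_integ.
Round 2: rule 3 [format_ok ∧ cache_stale → deploy_prod]; rule 4 [run_integ → cache_hit]. Adds deploy_prod, cache_hit.
Closure: {cache_hit, cache_stale, deploy_prod, format_ok, hdr_changed, rollback_ready, run_integ, run_unit} — 8 facts.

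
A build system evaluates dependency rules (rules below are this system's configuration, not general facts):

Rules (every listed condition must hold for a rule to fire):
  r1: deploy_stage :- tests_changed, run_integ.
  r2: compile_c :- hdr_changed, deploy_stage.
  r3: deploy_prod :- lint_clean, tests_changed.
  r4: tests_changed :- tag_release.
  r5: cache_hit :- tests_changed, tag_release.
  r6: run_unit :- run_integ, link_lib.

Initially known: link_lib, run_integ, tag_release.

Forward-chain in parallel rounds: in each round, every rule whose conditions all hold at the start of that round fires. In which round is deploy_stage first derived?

Round 1: r4 [tests_changed :- tag_release.]; r6 [run_unit :- run_integ, link_lib.]. Adds tests_changed, run_unit.
Round 2: r1 [deploy_stage :- tests_changed, run_integ.]; r5 [cache_hit :- tests_changed, tag_release.]. Adds deploy_stage, cache_hit.
deploy_stage first appears in round 2.

2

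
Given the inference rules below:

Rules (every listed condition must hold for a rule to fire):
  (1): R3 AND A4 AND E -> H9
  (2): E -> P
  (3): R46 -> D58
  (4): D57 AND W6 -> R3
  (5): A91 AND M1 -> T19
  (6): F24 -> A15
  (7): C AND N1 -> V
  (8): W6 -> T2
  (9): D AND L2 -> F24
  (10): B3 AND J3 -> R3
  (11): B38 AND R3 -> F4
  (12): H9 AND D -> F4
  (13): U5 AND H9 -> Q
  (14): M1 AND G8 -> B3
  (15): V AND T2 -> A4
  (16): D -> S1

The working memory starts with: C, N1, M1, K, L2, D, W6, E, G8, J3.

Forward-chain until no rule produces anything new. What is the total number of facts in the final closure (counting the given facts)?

Round 1 fires (2), (7), (8), (9), (14), (16), giving P, V, T2, F24, B3, S1.
Round 2 fires (6), (10), (15), giving A15, R3, A4.
Round 3 fires (1), giving H9.
Round 4 fires (12), giving F4.
Closure: {A15, A4, B3, C, D, E, F24, F4, G8, H9, J3, K, L2, M1, N1, P, R3, S1, T2, V, W6} — 21 facts.

21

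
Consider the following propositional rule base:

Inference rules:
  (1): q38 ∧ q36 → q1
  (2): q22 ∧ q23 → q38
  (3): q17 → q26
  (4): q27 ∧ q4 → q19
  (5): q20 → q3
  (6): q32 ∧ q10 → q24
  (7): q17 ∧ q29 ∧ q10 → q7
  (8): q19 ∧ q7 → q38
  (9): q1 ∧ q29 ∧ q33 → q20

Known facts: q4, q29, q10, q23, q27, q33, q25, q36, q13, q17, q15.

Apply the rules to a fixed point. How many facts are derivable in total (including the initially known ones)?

18

Round 1: (3) [q17 → q26]; (4) [q27 ∧ q4 → q19]; (7) [q17 ∧ q29 ∧ q10 → q7]. Adds q26, q19, q7.
Round 2: (8) [q19 ∧ q7 → q38]. Adds q38.
Round 3: (1) [q38 ∧ q36 → q1]. Adds q1.
Round 4: (9) [q1 ∧ q29 ∧ q33 → q20]. Adds q20.
Round 5: (5) [q20 → q3]. Adds q3.
Closure: {q1, q10, q13, q15, q17, q19, q20, q23, q25, q26, q27, q29, q3, q33, q36, q38, q4, q7} — 18 facts.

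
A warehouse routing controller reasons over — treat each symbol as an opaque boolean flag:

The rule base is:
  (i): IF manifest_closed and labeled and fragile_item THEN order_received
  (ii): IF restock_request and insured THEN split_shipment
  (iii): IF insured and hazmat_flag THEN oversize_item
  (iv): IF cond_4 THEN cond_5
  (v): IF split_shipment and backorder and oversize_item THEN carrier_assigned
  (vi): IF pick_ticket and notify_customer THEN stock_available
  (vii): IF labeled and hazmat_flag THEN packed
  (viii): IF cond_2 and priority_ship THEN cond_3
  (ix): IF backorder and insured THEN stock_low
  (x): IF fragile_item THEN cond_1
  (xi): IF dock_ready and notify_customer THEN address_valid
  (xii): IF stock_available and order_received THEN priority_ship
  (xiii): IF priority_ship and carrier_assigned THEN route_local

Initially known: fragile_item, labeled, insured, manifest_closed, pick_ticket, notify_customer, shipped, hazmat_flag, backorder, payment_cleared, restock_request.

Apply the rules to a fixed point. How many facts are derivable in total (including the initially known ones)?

[1] (i) [IF manifest_closed and labeled and fragile_item THEN order_received]; (ii) [IF restock_request and insured THEN split_shipment]; (iii) [IF insured and hazmat_flag THEN oversize_item]; (vi) [IF pick_ticket and notify_customer THEN stock_available]; (vii) [IF labeled and hazmat_flag THEN packed]; (ix) [IF backorder and insured THEN stock_low]; (x) [IF fragile_item THEN cond_1]. ⇒ new: order_received, split_shipment, oversize_item, stock_available, packed, stock_low, cond_1.
[2] (v) [IF split_shipment and backorder and oversize_item THEN carrier_assigned]; (xii) [IF stock_available and order_received THEN priority_ship]. ⇒ new: carrier_assigned, priority_ship.
[3] (xiii) [IF priority_ship and carrier_assigned THEN route_local]. ⇒ new: route_local.
Closure: {backorder, carrier_assigned, cond_1, fragile_item, hazmat_flag, insured, labeled, manifest_closed, notify_customer, order_received, oversize_item, packed, payment_cleared, pick_ticket, priority_ship, restock_request, route_local, shipped, split_shipment, stock_available, stock_low} — 21 facts.

21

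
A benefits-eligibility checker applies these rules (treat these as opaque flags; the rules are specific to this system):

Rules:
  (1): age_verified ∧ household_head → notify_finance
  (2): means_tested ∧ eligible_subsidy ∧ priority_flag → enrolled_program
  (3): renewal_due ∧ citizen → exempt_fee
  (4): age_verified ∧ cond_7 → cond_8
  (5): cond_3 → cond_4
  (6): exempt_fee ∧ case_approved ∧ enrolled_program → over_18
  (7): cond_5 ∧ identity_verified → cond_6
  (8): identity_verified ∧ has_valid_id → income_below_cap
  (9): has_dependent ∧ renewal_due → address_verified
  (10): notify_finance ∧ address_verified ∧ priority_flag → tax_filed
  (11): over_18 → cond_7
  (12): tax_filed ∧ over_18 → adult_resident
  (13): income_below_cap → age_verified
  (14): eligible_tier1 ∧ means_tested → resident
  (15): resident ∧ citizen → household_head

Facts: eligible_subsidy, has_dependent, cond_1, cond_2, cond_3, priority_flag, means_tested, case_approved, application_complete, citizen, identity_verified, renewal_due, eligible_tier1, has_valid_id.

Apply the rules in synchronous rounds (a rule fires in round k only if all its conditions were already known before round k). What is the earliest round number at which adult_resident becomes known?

5

Round 1: (2) [means_tested ∧ eligible_subsidy ∧ priority_flag → enrolled_program]; (3) [renewal_due ∧ citizen → exempt_fee]; (5) [cond_3 → cond_4]; (8) [identity_verified ∧ has_valid_id → income_below_cap]; (9) [has_dependent ∧ renewal_due → address_verified]; (14) [eligible_tier1 ∧ means_tested → resident]. Adds enrolled_program, exempt_fee, cond_4, income_below_cap, address_verified, resident.
Round 2: (6) [exempt_fee ∧ case_approved ∧ enrolled_program → over_18]; (13) [income_below_cap → age_verified]; (15) [resident ∧ citizen → household_head]. Adds over_18, age_verified, household_head.
Round 3: (1) [age_verified ∧ household_head → notify_finance]; (11) [over_18 → cond_7]. Adds notify_finance, cond_7.
Round 4: (4) [age_verified ∧ cond_7 → cond_8]; (10) [notify_finance ∧ address_verified ∧ priority_flag → tax_filed]. Adds cond_8, tax_filed.
Round 5: (12) [tax_filed ∧ over_18 → adult_resident]. Adds adult_resident.
adult_resident first appears in round 5.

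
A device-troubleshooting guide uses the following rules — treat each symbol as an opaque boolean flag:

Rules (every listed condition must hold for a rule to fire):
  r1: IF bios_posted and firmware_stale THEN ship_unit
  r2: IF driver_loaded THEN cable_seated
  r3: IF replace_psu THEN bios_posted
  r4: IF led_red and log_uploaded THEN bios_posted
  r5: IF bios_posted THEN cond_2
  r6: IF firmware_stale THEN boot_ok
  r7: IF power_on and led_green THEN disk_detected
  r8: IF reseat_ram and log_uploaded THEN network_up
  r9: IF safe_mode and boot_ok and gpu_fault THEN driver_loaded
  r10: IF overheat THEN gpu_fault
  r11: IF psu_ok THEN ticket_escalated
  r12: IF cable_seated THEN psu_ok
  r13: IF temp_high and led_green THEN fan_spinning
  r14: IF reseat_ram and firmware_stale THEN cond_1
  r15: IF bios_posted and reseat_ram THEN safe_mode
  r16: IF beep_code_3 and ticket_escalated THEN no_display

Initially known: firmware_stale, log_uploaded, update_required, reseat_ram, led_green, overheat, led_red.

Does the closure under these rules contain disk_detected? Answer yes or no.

Round 1 — r4, r6, r8, r10, r14, derive bios_posted, boot_ok, network_up, gpu_fault, cond_1.
Round 2 — r1, r5, r15, derive ship_unit, cond_2, safe_mode.
Round 3 — r9, derive driver_loaded.
Round 4 — r2, derive cable_seated.
Round 5 — r12, derive psu_ok.
Round 6 — r11, derive ticket_escalated.
Fixed point reached. disk_detected is concluded only by r7; r7 needs power_on (never derived).

no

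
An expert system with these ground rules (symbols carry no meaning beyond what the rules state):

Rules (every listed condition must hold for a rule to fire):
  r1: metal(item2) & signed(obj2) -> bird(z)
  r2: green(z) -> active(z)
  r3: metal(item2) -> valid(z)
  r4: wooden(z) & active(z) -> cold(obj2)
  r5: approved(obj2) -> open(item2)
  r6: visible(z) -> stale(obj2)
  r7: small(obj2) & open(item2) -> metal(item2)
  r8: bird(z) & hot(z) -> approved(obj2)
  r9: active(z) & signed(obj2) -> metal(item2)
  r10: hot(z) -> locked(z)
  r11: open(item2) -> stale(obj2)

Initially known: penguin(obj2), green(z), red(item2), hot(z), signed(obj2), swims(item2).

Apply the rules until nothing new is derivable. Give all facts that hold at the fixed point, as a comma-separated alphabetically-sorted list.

active(z), approved(obj2), bird(z), green(z), hot(z), locked(z), metal(item2), open(item2), penguin(obj2), red(item2), signed(obj2), stale(obj2), swims(item2), valid(z)

[1] r2 [green(z) -> active(z)]; r10 [hot(z) -> locked(z)]. ⇒ new: active(z), locked(z).
[2] r9 [active(z) & signed(obj2) -> metal(item2)]. ⇒ new: metal(item2).
[3] r1 [metal(item2) & signed(obj2) -> bird(z)]; r3 [metal(item2) -> valid(z)]. ⇒ new: bird(z), valid(z).
[4] r8 [bird(z) & hot(z) -> approved(obj2)]. ⇒ new: approved(obj2).
[5] r5 [approved(obj2) -> open(item2)]. ⇒ new: open(item2).
[6] r11 [open(item2) -> stale(obj2)]. ⇒ new: stale(obj2).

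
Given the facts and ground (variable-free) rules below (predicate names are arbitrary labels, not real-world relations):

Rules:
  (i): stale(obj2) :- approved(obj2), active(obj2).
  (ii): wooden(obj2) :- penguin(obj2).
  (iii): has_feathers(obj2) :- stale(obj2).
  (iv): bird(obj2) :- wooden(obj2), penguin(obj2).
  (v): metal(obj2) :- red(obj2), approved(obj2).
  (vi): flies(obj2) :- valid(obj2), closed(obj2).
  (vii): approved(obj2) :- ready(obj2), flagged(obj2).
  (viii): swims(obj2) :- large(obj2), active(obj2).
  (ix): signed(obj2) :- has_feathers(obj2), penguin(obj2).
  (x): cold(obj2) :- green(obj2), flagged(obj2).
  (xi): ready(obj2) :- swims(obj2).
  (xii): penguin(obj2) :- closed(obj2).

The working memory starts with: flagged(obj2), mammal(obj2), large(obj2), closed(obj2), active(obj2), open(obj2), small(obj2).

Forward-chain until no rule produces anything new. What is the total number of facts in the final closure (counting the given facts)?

[1] (viii) [swims(obj2) :- large(obj2), active(obj2).]; (xii) [penguin(obj2) :- closed(obj2).]. ⇒ new: swims(obj2), penguin(obj2).
[2] (ii) [wooden(obj2) :- penguin(obj2).]; (xi) [ready(obj2) :- swims(obj2).]. ⇒ new: wooden(obj2), ready(obj2).
[3] (iv) [bird(obj2) :- wooden(obj2), penguin(obj2).]; (vii) [approved(obj2) :- ready(obj2), flagged(obj2).]. ⇒ new: bird(obj2), approved(obj2).
[4] (i) [stale(obj2) :- approved(obj2), active(obj2).]. ⇒ new: stale(obj2).
[5] (iii) [has_feathers(obj2) :- stale(obj2).]. ⇒ new: has_feathers(obj2).
[6] (ix) [signed(obj2) :- has_feathers(obj2), penguin(obj2).]. ⇒ new: signed(obj2).
Closure: {active(obj2), approved(obj2), bird(obj2), closed(obj2), flagged(obj2), has_feathers(obj2), large(obj2), mammal(obj2), open(obj2), penguin(obj2), ready(obj2), signed(obj2), small(obj2), stale(obj2), swims(obj2), wooden(obj2)} — 16 facts.

16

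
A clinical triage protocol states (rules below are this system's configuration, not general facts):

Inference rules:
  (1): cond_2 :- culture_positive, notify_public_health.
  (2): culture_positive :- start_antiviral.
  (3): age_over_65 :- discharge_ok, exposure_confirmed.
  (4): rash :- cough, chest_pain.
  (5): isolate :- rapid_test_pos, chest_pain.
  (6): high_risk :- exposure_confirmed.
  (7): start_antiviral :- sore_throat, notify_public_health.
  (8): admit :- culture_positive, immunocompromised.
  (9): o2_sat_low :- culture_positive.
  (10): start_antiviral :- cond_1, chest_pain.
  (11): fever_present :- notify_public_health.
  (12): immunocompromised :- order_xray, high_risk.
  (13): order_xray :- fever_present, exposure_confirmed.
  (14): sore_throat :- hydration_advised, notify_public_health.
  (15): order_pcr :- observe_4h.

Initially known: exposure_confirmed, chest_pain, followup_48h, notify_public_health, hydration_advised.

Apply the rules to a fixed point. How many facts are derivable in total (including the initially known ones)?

15

[1] (6) [high_risk :- exposure_confirmed.]; (11) [fever_present :- notify_public_health.]; (14) [sore_throat :- hydration_advised, notify_public_health.]. ⇒ new: high_risk, fever_present, sore_throat.
[2] (7) [start_antiviral :- sore_throat, notify_public_health.]; (13) [order_xray :- fever_present, exposure_confirmed.]. ⇒ new: start_antiviral, order_xray.
[3] (2) [culture_positive :- start_antiviral.]; (12) [immunocompromised :- order_xray, high_risk.]. ⇒ new: culture_positive, immunocompromised.
[4] (1) [cond_2 :- culture_positive, notify_public_health.]; (8) [admit :- culture_positive, immunocompromised.]; (9) [o2_sat_low :- culture_positive.]. ⇒ new: cond_2, admit, o2_sat_low.
Closure: {admit, chest_pain, cond_2, culture_positive, exposure_confirmed, fever_present, followup_48h, high_risk, hydration_advised, immunocompromised, notify_public_health, o2_sat_low, order_xray, sore_throat, start_antiviral} — 15 facts.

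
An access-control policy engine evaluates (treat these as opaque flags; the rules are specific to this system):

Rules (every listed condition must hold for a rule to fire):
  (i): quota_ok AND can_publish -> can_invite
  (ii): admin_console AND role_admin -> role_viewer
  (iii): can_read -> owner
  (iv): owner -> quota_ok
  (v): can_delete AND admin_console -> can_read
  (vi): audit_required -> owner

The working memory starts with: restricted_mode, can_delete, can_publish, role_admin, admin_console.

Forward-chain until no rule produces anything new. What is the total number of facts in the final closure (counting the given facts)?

[1] (ii) [admin_console AND role_admin -> role_viewer]; (v) [can_delete AND admin_console -> can_read]. ⇒ new: role_viewer, can_read.
[2] (iii) [can_read -> owner]. ⇒ new: owner.
[3] (iv) [owner -> quota_ok]. ⇒ new: quota_ok.
[4] (i) [quota_ok AND can_publish -> can_invite]. ⇒ new: can_invite.
Closure: {admin_console, can_delete, can_invite, can_publish, can_read, owner, quota_ok, restricted_mode, role_admin, role_viewer} — 10 facts.

10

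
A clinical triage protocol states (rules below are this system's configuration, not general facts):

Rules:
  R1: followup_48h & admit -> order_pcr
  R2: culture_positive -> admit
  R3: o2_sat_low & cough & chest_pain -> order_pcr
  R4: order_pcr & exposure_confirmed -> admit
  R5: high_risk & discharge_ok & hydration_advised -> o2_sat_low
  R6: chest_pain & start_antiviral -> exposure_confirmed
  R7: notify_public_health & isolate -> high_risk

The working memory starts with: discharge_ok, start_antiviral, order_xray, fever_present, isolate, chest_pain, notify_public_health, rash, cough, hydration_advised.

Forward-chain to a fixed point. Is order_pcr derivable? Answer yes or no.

[1] R6 [chest_pain & start_antiviral -> exposure_confirmed]; R7 [notify_public_health & isolate -> high_risk]. ⇒ new: exposure_confirmed, high_risk.
[2] R5 [high_risk & discharge_ok & hydration_advised -> o2_sat_low]. ⇒ new: o2_sat_low.
[3] R3 [o2_sat_low & cough & chest_pain -> order_pcr]. ⇒ new: order_pcr.
[4] R4 [order_pcr & exposure_confirmed -> admit]. ⇒ new: admit.
order_pcr appears in round 3, so it is derivable.

yes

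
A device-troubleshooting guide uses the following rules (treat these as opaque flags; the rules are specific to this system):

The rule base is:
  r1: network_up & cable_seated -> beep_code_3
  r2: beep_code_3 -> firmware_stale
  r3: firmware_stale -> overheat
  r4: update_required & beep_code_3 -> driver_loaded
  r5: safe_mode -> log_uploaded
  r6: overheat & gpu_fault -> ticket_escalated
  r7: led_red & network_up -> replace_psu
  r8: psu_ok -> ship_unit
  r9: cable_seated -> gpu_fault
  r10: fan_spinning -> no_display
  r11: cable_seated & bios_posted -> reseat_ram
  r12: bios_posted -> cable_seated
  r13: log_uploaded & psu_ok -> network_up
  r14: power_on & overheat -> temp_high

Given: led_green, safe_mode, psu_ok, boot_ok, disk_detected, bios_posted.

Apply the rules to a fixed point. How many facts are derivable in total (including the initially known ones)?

Round 1: r5 [safe_mode -> log_uploaded]; r8 [psu_ok -> ship_unit]; r12 [bios_posted -> cable_seated]. Adds log_uploaded, ship_unit, cable_seated.
Round 2: r9 [cable_seated -> gpu_fault]; r11 [cable_seated & bios_posted -> reseat_ram]; r13 [log_uploaded & psu_ok -> network_up]. Adds gpu_fault, reseat_ram, network_up.
Round 3: r1 [network_up & cable_seated -> beep_code_3]. Adds beep_code_3.
Round 4: r2 [beep_code_3 -> firmware_stale]. Adds firmware_stale.
Round 5: r3 [firmware_stale -> overheat]. Adds overheat.
Round 6: r6 [overheat & gpu_fault -> ticket_escalated]. Adds ticket_escalated.
Closure: {beep_code_3, bios_posted, boot_ok, cable_seated, disk_detected, firmware_stale, gpu_fault, led_green, log_uploaded, network_up, overheat, psu_ok, reseat_ram, safe_mode, ship_unit, ticket_escalated} — 16 facts.

16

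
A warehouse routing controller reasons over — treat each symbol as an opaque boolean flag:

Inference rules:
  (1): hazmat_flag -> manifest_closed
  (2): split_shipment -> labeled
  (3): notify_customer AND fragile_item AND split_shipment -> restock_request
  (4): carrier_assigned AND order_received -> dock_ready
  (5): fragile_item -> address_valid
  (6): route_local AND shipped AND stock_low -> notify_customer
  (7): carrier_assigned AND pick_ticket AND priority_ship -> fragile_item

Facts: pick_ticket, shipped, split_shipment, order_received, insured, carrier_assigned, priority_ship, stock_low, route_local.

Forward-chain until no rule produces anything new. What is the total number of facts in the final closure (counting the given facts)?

15

[1] (2) [split_shipment -> labeled]; (4) [carrier_assigned AND order_received -> dock_ready]; (6) [route_local AND shipped AND stock_low -> notify_customer]; (7) [carrier_assigned AND pick_ticket AND priority_ship -> fragile_item]. ⇒ new: labeled, dock_ready, notify_customer, fragile_item.
[2] (3) [notify_customer AND fragile_item AND split_shipment -> restock_request]; (5) [fragile_item -> address_valid]. ⇒ new: restock_request, address_valid.
Closure: {address_valid, carrier_assigned, dock_ready, fragile_item, insured, labeled, notify_customer, order_received, pick_ticket, priority_ship, restock_request, route_local, shipped, split_shipment, stock_low} — 15 facts.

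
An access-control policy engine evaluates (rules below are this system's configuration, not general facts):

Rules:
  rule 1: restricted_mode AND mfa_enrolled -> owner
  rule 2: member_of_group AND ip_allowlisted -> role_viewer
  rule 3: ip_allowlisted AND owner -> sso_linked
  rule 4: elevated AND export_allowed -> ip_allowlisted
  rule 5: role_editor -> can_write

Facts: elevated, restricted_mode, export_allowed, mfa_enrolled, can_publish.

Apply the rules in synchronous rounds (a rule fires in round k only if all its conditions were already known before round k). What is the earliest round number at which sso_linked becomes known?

Round 1: rule 1 [restricted_mode AND mfa_enrolled -> owner]; rule 4 [elevated AND export_allowed -> ip_allowlisted]. New: owner, ip_allowlisted.
Round 2: rule 3 [ip_allowlisted AND owner -> sso_linked]. New: sso_linked.
sso_linked first appears in round 2.

2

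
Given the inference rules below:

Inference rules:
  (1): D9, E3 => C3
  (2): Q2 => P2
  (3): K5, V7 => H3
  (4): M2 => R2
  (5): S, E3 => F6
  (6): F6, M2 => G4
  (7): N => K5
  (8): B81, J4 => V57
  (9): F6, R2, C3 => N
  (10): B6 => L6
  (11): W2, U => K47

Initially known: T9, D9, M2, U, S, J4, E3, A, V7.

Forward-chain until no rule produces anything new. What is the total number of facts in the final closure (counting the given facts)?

Round 1 fires (1), (4), (5), giving C3, R2, F6.
Round 2 fires (6), (9), giving G4, N.
Round 3 fires (7), giving K5.
Round 4 fires (3), giving H3.
Closure: {A, C3, D9, E3, F6, G4, H3, J4, K5, M2, N, R2, S, T9, U, V7} — 16 facts.

16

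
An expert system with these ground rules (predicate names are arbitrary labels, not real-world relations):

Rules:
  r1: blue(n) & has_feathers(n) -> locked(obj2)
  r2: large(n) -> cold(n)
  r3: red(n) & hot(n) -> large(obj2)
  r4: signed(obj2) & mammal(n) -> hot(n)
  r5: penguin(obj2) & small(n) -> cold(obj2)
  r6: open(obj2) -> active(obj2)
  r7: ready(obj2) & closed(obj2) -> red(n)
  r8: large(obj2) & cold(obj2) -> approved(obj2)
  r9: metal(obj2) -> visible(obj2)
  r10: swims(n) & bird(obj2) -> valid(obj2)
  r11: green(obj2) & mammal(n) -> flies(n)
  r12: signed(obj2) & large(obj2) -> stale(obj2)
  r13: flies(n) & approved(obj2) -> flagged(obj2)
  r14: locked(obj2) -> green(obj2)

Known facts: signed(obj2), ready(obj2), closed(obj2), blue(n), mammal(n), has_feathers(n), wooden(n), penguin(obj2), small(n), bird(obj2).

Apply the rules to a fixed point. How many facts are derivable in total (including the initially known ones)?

Round 1 — r1, r4, r5, r7, derive locked(obj2), hot(n), cold(obj2), red(n).
Round 2 — r3, r14, derive large(obj2), green(obj2).
Round 3 — r8, r11, r12, derive approved(obj2), flies(n), stale(obj2).
Round 4 — r13, derive flagged(obj2).
Closure: {approved(obj2), bird(obj2), blue(n), closed(obj2), cold(obj2), flagged(obj2), flies(n), green(obj2), has_feathers(n), hot(n), large(obj2), locked(obj2), mammal(n), penguin(obj2), ready(obj2), red(n), signed(obj2), small(n), stale(obj2), wooden(n)} — 20 facts.

20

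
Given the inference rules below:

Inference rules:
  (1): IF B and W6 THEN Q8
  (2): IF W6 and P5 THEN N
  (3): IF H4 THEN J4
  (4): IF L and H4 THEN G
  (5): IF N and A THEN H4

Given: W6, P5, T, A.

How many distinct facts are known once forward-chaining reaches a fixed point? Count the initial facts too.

[1] (2) [IF W6 and P5 THEN N]. ⇒ new: N.
[2] (5) [IF N and A THEN H4]. ⇒ new: H4.
[3] (3) [IF H4 THEN J4]. ⇒ new: J4.
Closure: {A, H4, J4, N, P5, T, W6} — 7 facts.

7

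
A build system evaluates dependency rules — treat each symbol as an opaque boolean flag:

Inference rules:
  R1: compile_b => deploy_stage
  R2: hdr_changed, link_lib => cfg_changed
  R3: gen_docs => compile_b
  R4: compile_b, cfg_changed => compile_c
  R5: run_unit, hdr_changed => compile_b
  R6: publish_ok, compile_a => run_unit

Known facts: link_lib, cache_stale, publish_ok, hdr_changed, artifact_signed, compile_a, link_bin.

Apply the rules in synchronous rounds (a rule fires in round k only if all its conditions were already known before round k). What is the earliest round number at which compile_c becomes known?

3

Round 1 — R2, R6, derive cfg_changed, run_unit.
Round 2 — R5, derive compile_b.
Round 3 — R1, R4, derive deploy_stage, compile_c.
compile_c first appears in round 3.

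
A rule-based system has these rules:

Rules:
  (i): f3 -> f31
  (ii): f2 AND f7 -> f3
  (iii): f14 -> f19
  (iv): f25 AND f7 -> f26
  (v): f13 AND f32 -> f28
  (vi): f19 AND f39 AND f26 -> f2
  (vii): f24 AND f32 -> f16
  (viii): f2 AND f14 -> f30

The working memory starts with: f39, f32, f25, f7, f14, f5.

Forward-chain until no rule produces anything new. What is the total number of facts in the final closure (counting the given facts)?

12

[1] (iii) [f14 -> f19]; (iv) [f25 AND f7 -> f26]. ⇒ new: f19, f26.
[2] (vi) [f19 AND f39 AND f26 -> f2]. ⇒ new: f2.
[3] (ii) [f2 AND f7 -> f3]; (viii) [f2 AND f14 -> f30]. ⇒ new: f3, f30.
[4] (i) [f3 -> f31]. ⇒ new: f31.
Closure: {f14, f19, f2, f25, f26, f3, f30, f31, f32, f39, f5, f7} — 12 facts.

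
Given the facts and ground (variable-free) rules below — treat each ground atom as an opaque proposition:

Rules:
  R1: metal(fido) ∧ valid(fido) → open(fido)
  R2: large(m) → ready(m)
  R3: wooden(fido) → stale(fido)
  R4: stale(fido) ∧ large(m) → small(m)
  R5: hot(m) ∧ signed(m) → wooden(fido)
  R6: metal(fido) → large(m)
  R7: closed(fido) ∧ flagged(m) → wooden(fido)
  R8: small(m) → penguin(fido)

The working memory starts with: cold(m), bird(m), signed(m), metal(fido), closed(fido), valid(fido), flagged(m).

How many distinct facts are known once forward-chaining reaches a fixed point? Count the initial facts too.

14

Round 1 fires R1, R6, R7, giving open(fido), large(m), wooden(fido).
Round 2 fires R2, R3, giving ready(m), stale(fido).
Round 3 fires R4, giving small(m).
Round 4 fires R8, giving penguin(fido).
Closure: {bird(m), closed(fido), cold(m), flagged(m), large(m), metal(fido), open(fido), penguin(fido), ready(m), signed(m), small(m), stale(fido), valid(fido), wooden(fido)} — 14 facts.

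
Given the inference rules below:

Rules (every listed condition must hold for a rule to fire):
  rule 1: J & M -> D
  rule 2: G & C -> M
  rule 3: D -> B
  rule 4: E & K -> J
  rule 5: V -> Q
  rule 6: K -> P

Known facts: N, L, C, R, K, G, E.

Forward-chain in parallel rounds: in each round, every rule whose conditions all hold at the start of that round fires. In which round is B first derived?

3

Round 1: rule 2 [G & C -> M]; rule 4 [E & K -> J]; rule 6 [K -> P]. Adds M, J, P.
Round 2: rule 1 [J & M -> D]. Adds D.
Round 3: rule 3 [D -> B]. Adds B.
B first appears in round 3.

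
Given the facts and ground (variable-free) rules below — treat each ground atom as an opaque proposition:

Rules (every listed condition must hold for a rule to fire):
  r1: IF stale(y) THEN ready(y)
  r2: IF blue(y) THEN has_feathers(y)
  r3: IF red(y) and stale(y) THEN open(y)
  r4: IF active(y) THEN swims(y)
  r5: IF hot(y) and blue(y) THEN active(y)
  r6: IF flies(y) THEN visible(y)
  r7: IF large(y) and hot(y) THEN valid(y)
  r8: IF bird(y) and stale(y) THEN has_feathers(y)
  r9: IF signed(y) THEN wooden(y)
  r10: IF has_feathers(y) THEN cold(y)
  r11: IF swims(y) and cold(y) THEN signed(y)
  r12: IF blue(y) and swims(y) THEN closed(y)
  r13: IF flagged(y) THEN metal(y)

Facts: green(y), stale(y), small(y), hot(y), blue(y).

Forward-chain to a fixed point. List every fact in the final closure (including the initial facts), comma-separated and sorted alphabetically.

active(y), blue(y), closed(y), cold(y), green(y), has_feathers(y), hot(y), ready(y), signed(y), small(y), stale(y), swims(y), wooden(y)

Round 1 — r1, r2, r5, derive ready(y), has_feathers(y), active(y).
Round 2 — r4, r10, derive swims(y), cold(y).
Round 3 — r11, r12, derive signed(y), closed(y).
Round 4 — r9, derive wooden(y).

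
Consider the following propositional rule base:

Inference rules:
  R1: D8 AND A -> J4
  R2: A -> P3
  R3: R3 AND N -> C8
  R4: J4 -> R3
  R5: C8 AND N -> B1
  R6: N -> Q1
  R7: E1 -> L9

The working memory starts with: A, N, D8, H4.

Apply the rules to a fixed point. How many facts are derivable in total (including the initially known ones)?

Round 1: R1 [D8 AND A -> J4]; R2 [A -> P3]; R6 [N -> Q1]. New: J4, P3, Q1.
Round 2: R4 [J4 -> R3]. New: R3.
Round 3: R3 [R3 AND N -> C8]. New: C8.
Round 4: R5 [C8 AND N -> B1]. New: B1.
Closure: {A, B1, C8, D8, H4, J4, N, P3, Q1, R3} — 10 facts.

10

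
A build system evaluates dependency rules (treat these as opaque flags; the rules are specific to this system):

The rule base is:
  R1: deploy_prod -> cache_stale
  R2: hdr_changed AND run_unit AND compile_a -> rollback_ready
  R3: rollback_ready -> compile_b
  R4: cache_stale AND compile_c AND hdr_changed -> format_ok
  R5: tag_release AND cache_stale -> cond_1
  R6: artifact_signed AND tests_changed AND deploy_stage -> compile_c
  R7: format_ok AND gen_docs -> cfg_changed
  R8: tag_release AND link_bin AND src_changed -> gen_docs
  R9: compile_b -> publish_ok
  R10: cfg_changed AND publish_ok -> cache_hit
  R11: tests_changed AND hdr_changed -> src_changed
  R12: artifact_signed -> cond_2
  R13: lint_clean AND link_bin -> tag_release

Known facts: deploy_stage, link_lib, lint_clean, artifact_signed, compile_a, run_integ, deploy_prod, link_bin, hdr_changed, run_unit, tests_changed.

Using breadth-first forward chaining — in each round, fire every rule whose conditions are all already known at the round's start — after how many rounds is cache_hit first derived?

Round 1 fires R1, R2, R6, R11, R12, R13, giving cache_stale, rollback_ready, compile_c, src_changed, cond_2, tag_release.
Round 2 fires R3, R4, R5, R8, giving compile_b, format_ok, cond_1, gen_docs.
Round 3 fires R7, R9, giving cfg_changed, publish_ok.
Round 4 fires R10, giving cache_hit.
cache_hit first appears in round 4.

4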